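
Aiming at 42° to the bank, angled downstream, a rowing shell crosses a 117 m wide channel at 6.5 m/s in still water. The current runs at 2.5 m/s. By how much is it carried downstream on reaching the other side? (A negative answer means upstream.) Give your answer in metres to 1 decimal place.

Perpendicular speed = 4.349 m/s; crossing time = 117 / 4.349 = 26.901 s.
Net downstream speed = 7.330 m/s.
Drift = 7.330 × 26.901 = 197.193 m (downstream).

197.2 m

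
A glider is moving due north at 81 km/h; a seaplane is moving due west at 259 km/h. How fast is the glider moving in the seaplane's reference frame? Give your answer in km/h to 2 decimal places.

271.37 km/h

Taking east as x and north as y: glider velocity = (0.000, 81.000) km/h; seaplane velocity = (-259.000, 0.000) km/h.
Velocity of glider relative to seaplane = (0.000, 81.000) − (-259.000, 0.000) = (259.000, 81.000) km/h.
Magnitude = |(259.000, 81.000)| = 271.371 km/h.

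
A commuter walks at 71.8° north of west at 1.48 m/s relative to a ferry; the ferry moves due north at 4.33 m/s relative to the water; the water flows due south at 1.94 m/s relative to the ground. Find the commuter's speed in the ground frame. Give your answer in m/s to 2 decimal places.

In east/north components (m/s): commuter relative to ferry = (-0.462, 1.406); ferry relative to water = (0.000, 4.330); water relative to ground = (0.000, -1.940).
Sum = (-0.462, 3.796) m/s.
Speed = |(-0.462, 3.796)| = 3.824 m/s.

3.82 m/s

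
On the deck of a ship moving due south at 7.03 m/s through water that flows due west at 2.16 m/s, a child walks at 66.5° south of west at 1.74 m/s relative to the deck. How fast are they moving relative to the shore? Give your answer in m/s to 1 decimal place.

In east/north components (m/s): child relative to ship = (-0.694, -1.596); ship relative to water = (0.000, -7.030); water relative to ground = (-2.160, 0.000).
Sum = (-2.854, -8.626) m/s.
Speed = |(-2.854, -8.626)| = 9.086 m/s.

9.1 m/s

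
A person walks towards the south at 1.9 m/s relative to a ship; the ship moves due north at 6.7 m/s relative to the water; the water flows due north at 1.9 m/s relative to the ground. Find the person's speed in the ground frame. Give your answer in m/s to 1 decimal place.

In east/north components (m/s): person relative to ship = (0.000, -1.900); ship relative to water = (0.000, 6.700); water relative to ground = (0.000, 1.900).
Sum = (0.000, 6.700) m/s.
Speed = |(0.000, 6.700)| = 6.700 m/s.

6.7 m/s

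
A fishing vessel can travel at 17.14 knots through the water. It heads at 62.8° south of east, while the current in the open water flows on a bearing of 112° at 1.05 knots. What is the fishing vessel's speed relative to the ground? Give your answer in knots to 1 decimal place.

17.9 knots

Taking east as x and north as y: velocity relative to the water = (7.835, -15.245) knots; the water relative to ground = (0.974, -0.393) knots.
Velocity relative to ground = (7.835, -15.245) + (0.974, -0.393) = (8.808, -15.638) knots.
Speed = |(8.808, -15.638)| = 17.948 knots.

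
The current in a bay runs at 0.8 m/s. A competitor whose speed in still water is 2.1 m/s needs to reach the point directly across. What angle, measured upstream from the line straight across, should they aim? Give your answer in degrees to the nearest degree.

To cancel the current, the upstream component of the competitor's velocity must equal the flow: 2.1 sin θ = 0.8.
sin θ = 0.8 / 2.1 = 0.3810.
θ = arcsin(0.3810) = 22.393°.

22°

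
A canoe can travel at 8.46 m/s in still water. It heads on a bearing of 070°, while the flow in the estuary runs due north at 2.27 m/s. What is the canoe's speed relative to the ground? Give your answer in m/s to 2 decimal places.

9.48 m/s

Taking east as x and north as y: velocity relative to the water = (7.950, 2.893) m/s; the water relative to ground = (0.000, 2.270) m/s.
Velocity relative to ground = (7.950, 2.893) + (0.000, 2.270) = (7.950, 5.163) m/s.
Speed = |(7.950, 5.163)| = 9.480 m/s.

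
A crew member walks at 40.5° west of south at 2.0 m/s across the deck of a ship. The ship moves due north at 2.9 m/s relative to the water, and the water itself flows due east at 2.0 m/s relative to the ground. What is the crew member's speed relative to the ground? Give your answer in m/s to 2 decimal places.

1.55 m/s

In east/north components (m/s): crew member relative to ship = (-1.299, -1.521); ship relative to water = (0.000, 2.900); water relative to ground = (2.000, 0.000).
Sum = (0.701, 1.379) m/s.
Speed = |(0.701, 1.379)| = 1.547 m/s.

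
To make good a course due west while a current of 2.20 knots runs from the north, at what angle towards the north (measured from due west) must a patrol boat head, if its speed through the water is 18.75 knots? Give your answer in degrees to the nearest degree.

7°

The current pushes perpendicular to the desired track; the heading must have a component into the current equal to 2.20 knots: 18.75 sin θ = 2.20.
sin θ = 0.1173, so θ = 6.738°.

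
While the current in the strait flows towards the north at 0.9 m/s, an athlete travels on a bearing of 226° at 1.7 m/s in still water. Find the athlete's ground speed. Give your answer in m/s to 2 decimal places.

Taking east as x and north as y: velocity relative to the water = (-1.223, -1.181) m/s; the water relative to ground = (0.000, 0.900) m/s.
Velocity relative to ground = (-1.223, -1.181) + (0.000, 0.900) = (-1.223, -0.281) m/s.
Speed = |(-1.223, -0.281)| = 1.255 m/s.

1.25 m/s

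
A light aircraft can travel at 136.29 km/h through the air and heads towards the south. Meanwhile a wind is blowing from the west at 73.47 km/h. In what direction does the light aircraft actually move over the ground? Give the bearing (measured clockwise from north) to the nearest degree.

Taking east as x and north as y: velocity relative to the air = (0.000, -136.290) km/h; the air relative to ground = (73.470, 0.000) km/h.
Velocity relative to ground = (0.000, -136.290) + (73.470, 0.000) = (73.470, -136.290) km/h.
Bearing = atan2(73.47, -136.29) = 151.67° clockwise from north.

152°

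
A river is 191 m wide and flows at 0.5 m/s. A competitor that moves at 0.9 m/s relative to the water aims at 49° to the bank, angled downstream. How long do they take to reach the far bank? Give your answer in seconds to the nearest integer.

The component of the competitor's velocity perpendicular to the bank is 0.9 × sin 49° = 0.679 m/s.
The current is parallel to the bank, so it does not affect the crossing time.
Time = 191 / 0.679 = 281.197 s.

281 s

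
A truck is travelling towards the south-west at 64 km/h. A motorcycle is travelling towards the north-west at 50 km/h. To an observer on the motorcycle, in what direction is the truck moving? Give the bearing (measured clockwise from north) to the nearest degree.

Taking east as x and north as y: truck velocity = (-45.255, -45.255) km/h; motorcycle velocity = (-35.355, 35.355) km/h.
Velocity of truck relative to motorcycle = (-45.255, -45.255) − (-35.355, 35.355) = (-9.899, -80.610) km/h.
Bearing = atan2(-9.90, -80.61) = 187.00° clockwise from north.

187°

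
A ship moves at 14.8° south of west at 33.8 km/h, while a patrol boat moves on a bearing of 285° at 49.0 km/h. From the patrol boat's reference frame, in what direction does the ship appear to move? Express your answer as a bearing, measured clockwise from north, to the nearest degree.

Taking east as x and north as y: ship velocity = (-32.679, -8.634) km/h; patrol boat velocity = (-47.330, 12.682) km/h.
Velocity of ship relative to patrol boat = (-32.679, -8.634) − (-47.330, 12.682) = (14.652, -21.316) km/h.
Bearing = atan2(14.65, -21.32) = 145.50° clockwise from north.

145°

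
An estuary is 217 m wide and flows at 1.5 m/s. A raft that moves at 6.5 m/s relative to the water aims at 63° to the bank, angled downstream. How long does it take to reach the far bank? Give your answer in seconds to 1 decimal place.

37.5 s

The component of the raft's velocity perpendicular to the bank is 6.5 × sin 63° = 5.792 m/s.
The flow acts along the bank and has no component across it.
Time = 217 / 5.792 = 37.468 s.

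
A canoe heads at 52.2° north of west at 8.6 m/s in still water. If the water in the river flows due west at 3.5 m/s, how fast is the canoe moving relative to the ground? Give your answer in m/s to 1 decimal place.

11.1 m/s

Taking east as x and north as y: velocity relative to the water = (-5.271, 6.795) m/s; the water relative to ground = (-3.500, 0.000) m/s.
Velocity relative to ground = (-5.271, 6.795) + (-3.500, 0.000) = (-8.771, 6.795) m/s.
Speed = |(-8.771, 6.795)| = 11.095 m/s.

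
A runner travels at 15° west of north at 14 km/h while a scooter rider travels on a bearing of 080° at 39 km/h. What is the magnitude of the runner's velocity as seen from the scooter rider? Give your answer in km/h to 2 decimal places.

Taking east as x and north as y: runner velocity = (-3.623, 13.523) km/h; scooter rider velocity = (38.408, 6.772) km/h.
Velocity of runner relative to scooter rider = (-3.623, 13.523) − (38.408, 6.772) = (-42.031, 6.751) km/h.
Magnitude = |(-42.031, 6.751)| = 42.570 km/h.

42.57 km/h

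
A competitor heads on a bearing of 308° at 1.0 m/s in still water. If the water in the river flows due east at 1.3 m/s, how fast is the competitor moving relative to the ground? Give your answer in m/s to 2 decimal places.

Taking east as x and north as y: velocity relative to the water = (-0.788, 0.616) m/s; the water relative to ground = (1.300, 0.000) m/s.
Velocity relative to ground = (-0.788, 0.616) + (1.300, 0.000) = (0.512, 0.616) m/s.
Speed = |(0.512, 0.616)| = 0.801 m/s.

0.80 m/s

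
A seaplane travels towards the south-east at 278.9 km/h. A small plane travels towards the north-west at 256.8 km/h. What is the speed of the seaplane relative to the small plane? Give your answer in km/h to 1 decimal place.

535.7 km/h

Taking east as x and north as y: seaplane velocity = (197.212, -197.212) km/h; small plane velocity = (-181.585, 181.585) km/h.
Velocity of seaplane relative to small plane = (197.212, -197.212) − (-181.585, 181.585) = (378.797, -378.797) km/h.
Magnitude = |(378.797, -378.797)| = 535.700 km/h.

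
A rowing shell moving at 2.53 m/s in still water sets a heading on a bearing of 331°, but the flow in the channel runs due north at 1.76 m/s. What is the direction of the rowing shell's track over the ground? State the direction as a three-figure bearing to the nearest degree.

Taking east as x and north as y: velocity relative to the water = (-1.227, 2.213) m/s; the water relative to ground = (0.000, 1.760) m/s.
Velocity relative to ground = (-1.227, 2.213) + (0.000, 1.760) = (-1.227, 3.973) m/s.
Bearing = atan2(-1.23, 3.97) = 342.84° clockwise from north.

343°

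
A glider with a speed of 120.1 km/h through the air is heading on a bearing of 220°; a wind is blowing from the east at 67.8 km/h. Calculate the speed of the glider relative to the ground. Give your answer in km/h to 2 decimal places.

171.72 km/h

Taking east as x and north as y: velocity relative to the air = (-77.199, -92.002) km/h; the air relative to ground = (-67.800, 0.000) km/h.
Velocity relative to ground = (-77.199, -92.002) + (-67.800, 0.000) = (-144.999, -92.002) km/h.
Speed = |(-144.999, -92.002)| = 171.724 km/h.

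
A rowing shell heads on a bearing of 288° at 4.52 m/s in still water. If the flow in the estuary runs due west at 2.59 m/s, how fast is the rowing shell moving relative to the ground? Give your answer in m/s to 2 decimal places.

Taking east as x and north as y: velocity relative to the water = (-4.299, 1.397) m/s; the water relative to ground = (-2.590, 0.000) m/s.
Velocity relative to ground = (-4.299, 1.397) + (-2.590, 0.000) = (-6.889, 1.397) m/s.
Speed = |(-6.889, 1.397)| = 7.029 m/s.

7.03 m/s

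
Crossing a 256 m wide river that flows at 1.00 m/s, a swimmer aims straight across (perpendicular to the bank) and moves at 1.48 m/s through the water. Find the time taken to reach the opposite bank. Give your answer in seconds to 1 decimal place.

The component of the swimmer's velocity perpendicular to the bank is 1.48 m/s.
The current is parallel to the bank, so it does not affect the crossing time.
Time = 256 / 1.480 = 172.973 s.

173.0 s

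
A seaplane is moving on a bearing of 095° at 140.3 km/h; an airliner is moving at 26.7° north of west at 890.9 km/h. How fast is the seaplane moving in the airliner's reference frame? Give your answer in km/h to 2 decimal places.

Taking east as x and north as y: seaplane velocity = (139.766, -12.228) km/h; airliner velocity = (-795.905, 400.298) km/h.
Velocity of seaplane relative to airliner = (139.766, -12.228) − (-795.905, 400.298) = (935.671, -412.526) km/h.
Magnitude = |(935.671, -412.526)| = 1022.574 km/h.

1022.57 km/h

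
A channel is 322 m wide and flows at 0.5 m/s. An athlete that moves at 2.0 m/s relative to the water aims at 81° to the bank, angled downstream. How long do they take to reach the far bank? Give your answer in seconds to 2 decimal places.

The component of the athlete's velocity perpendicular to the bank is 2.0 × sin 81° = 1.975 m/s.
Only the cross-stream component determines the crossing time; the current contributes nothing perpendicular to the bank.
Time = 322 / 1.975 = 163.007 s.

163.01 s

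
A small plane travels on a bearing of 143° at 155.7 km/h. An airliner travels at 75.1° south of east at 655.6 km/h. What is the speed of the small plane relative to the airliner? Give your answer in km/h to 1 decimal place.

Taking east as x and north as y: small plane velocity = (93.703, -124.348) km/h; airliner velocity = (168.576, -633.556) km/h.
Velocity of small plane relative to airliner = (93.703, -124.348) − (168.576, -633.556) = (-74.874, 509.209) km/h.
Magnitude = |(-74.874, 509.209)| = 514.684 km/h.

514.7 km/h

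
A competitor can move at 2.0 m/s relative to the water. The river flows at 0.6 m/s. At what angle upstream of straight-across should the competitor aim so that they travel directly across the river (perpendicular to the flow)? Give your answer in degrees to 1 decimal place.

17.5°

To cancel the current, the upstream component of the competitor's velocity must equal the flow: 2.0 sin θ = 0.6.
sin θ = 0.6 / 2.0 = 0.3000.
θ = arcsin(0.3000) = 17.458°.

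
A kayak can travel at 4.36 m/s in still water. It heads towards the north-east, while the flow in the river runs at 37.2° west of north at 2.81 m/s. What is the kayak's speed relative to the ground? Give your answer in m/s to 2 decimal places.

5.50 m/s

Taking east as x and north as y: velocity relative to the water = (3.083, 3.083) m/s; the water relative to ground = (-1.699, 2.238) m/s.
Velocity relative to ground = (3.083, 3.083) + (-1.699, 2.238) = (1.384, 5.321) m/s.
Speed = |(1.384, 5.321)| = 5.498 m/s.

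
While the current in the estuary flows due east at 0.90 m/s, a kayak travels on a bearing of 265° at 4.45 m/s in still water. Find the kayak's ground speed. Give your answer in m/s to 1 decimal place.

Taking east as x and north as y: velocity relative to the water = (-4.433, -0.388) m/s; the water relative to ground = (0.900, 0.000) m/s.
Velocity relative to ground = (-4.433, -0.388) + (0.900, 0.000) = (-3.533, -0.388) m/s.
Speed = |(-3.533, -0.388)| = 3.554 m/s.

3.6 m/s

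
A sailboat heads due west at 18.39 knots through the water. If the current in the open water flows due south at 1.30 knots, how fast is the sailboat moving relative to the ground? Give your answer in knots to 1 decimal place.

18.4 knots

Taking east as x and north as y: velocity relative to the water = (-18.390, 0.000) knots; the water relative to ground = (0.000, -1.300) knots.
Velocity relative to ground = (-18.390, 0.000) + (0.000, -1.300) = (-18.390, -1.300) knots.
Speed = |(-18.390, -1.300)| = 18.436 knots.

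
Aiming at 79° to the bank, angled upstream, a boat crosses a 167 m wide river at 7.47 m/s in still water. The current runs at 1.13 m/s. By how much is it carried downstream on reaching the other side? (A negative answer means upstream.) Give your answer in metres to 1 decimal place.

-6.7 m

Perpendicular speed = 7.333 m/s; crossing time = 167 / 7.333 = 22.775 s.
Net downstream speed = -0.295 m/s.
Drift = -0.295 × 22.775 = -6.726 m (upstream).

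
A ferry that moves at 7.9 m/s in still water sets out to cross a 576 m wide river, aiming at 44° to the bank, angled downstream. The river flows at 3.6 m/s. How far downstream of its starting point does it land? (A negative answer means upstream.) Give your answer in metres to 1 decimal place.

Perpendicular speed = 5.488 m/s; crossing time = 576 / 5.488 = 104.960 s.
Net downstream speed = 9.283 m/s.
Drift = 9.283 × 104.960 = 974.322 m (downstream).

974.3 m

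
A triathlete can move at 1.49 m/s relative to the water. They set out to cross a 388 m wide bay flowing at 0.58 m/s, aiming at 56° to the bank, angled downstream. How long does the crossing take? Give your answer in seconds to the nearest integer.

314 s

The component of the triathlete's velocity perpendicular to the bank is 1.49 × sin 56° = 1.235 m/s.
The current is parallel to the bank, so it does not affect the crossing time.
Time = 388 / 1.235 = 314.102 s.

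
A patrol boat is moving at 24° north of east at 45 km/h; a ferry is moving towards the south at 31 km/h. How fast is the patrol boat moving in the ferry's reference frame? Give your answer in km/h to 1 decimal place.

Taking east as x and north as y: patrol boat velocity = (41.110, 18.303) km/h; ferry velocity = (0.000, -31.000) km/h.
Velocity of patrol boat relative to ferry = (41.110, 18.303) − (0.000, -31.000) = (41.110, 49.303) km/h.
Magnitude = |(41.110, 49.303)| = 64.193 km/h.

64.2 km/h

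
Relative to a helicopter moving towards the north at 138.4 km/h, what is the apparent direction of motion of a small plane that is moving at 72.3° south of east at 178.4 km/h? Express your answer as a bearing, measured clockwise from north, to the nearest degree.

170°

Taking east as x and north as y: small plane velocity = (54.239, -169.955) km/h; helicopter velocity = (0.000, 138.400) km/h.
Velocity of small plane relative to helicopter = (54.239, -169.955) − (0.000, 138.400) = (54.239, -308.355) km/h.
Bearing = atan2(54.24, -308.35) = 170.02° clockwise from north.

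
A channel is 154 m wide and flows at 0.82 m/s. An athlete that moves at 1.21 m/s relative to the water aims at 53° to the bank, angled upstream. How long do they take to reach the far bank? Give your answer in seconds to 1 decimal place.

159.4 s

The component of the athlete's velocity perpendicular to the bank is 1.21 × sin 53° = 0.966 m/s.
The flow acts along the bank and has no component across it.
Time = 154 / 0.966 = 159.363 s.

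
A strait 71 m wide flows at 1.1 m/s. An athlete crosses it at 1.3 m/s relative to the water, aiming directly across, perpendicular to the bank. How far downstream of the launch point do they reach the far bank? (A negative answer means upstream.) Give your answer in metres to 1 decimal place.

Perpendicular speed = 1.300 m/s; crossing time = 71 / 1.300 = 54.615 s.
Net downstream speed = 1.100 m/s.
Drift = 1.100 × 54.615 = 60.077 m (downstream).

60.1 m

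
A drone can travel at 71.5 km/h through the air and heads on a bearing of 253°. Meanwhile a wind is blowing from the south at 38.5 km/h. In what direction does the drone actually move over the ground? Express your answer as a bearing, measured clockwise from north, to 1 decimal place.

284.4°

Taking east as x and north as y: velocity relative to the air = (-68.376, -20.905) km/h; the air relative to ground = (0.000, 38.500) km/h.
Velocity relative to ground = (-68.376, -20.905) + (0.000, 38.500) = (-68.376, 17.595) km/h.
Bearing = atan2(-68.38, 17.60) = 284.43° clockwise from north.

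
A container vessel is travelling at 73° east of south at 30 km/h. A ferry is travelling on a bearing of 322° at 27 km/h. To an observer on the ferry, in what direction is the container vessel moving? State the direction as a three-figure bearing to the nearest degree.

Taking east as x and north as y: container vessel velocity = (28.689, -8.771) km/h; ferry velocity = (-16.623, 21.276) km/h.
Velocity of container vessel relative to ferry = (28.689, -8.771) − (-16.623, 21.276) = (45.312, -30.047) km/h.
Bearing = atan2(45.31, -30.05) = 123.55° clockwise from north.

124°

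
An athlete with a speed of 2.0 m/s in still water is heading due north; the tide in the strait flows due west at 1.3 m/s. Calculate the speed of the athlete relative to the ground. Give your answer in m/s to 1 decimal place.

Taking east as x and north as y: velocity relative to the water = (0.000, 2.000) m/s; the water relative to ground = (-1.300, 0.000) m/s.
Velocity relative to ground = (0.000, 2.000) + (-1.300, 0.000) = (-1.300, 2.000) m/s.
Speed = |(-1.300, 2.000)| = 2.385 m/s.

2.4 m/s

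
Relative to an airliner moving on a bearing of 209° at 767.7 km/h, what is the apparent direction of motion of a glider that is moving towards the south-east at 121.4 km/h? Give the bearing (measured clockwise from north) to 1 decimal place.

038.0°

Taking east as x and north as y: glider velocity = (85.843, -85.843) km/h; airliner velocity = (-372.188, -671.446) km/h.
Velocity of glider relative to airliner = (85.843, -85.843) − (-372.188, -671.446) = (458.031, 585.603) km/h.
Bearing = atan2(458.03, 585.60) = 38.03° clockwise from north.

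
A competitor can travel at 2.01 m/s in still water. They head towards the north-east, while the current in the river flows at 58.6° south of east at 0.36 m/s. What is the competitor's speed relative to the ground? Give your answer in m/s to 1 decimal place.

2.0 m/s

Taking east as x and north as y: velocity relative to the water = (1.421, 1.421) m/s; the water relative to ground = (0.188, -0.307) m/s.
Velocity relative to ground = (1.421, 1.421) + (0.188, -0.307) = (1.609, 1.114) m/s.
Speed = |(1.609, 1.114)| = 1.957 m/s.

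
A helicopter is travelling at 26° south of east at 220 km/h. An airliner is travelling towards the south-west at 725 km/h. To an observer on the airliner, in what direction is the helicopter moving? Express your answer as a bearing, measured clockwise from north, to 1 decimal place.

Taking east as x and north as y: helicopter velocity = (197.735, -96.442) km/h; airliner velocity = (-512.652, -512.652) km/h.
Velocity of helicopter relative to airliner = (197.735, -96.442) − (-512.652, -512.652) = (710.387, 416.211) km/h.
Bearing = atan2(710.39, 416.21) = 59.63° clockwise from north.

059.6°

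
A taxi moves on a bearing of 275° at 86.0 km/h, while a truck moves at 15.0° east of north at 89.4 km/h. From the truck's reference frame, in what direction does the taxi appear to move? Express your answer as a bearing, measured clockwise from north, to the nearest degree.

Taking east as x and north as y: taxi velocity = (-85.673, 7.495) km/h; truck velocity = (23.138, 86.354) km/h.
Velocity of taxi relative to truck = (-85.673, 7.495) − (23.138, 86.354) = (-108.811, -78.858) km/h.
Bearing = atan2(-108.81, -78.86) = 234.07° clockwise from north.

234°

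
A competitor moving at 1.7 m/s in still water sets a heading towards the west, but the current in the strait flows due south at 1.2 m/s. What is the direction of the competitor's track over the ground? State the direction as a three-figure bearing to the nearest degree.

235°

Taking east as x and north as y: velocity relative to the water = (-1.700, 0.000) m/s; the water relative to ground = (0.000, -1.200) m/s.
Velocity relative to ground = (-1.700, 0.000) + (0.000, -1.200) = (-1.700, -1.200) m/s.
Bearing = atan2(-1.70, -1.20) = 234.78° clockwise from north.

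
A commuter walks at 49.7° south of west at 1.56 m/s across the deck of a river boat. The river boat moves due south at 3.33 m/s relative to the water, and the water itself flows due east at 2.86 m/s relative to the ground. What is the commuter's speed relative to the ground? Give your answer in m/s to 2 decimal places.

4.88 m/s

In east/north components (m/s): commuter relative to river boat = (-1.009, -1.190); river boat relative to water = (0.000, -3.330); water relative to ground = (2.860, 0.000).
Sum = (1.851, -4.520) m/s.
Speed = |(1.851, -4.520)| = 4.884 m/s.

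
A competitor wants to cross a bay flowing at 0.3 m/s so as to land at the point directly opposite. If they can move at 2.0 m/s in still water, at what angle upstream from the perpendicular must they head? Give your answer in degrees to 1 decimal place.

8.6°

To cancel the current, the upstream component of the competitor's velocity must equal the flow: 2.0 sin θ = 0.3.
sin θ = 0.3 / 2.0 = 0.1500.
θ = arcsin(0.1500) = 8.627°.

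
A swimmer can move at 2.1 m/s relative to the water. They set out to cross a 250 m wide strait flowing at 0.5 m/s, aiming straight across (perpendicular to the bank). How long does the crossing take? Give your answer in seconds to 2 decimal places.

The component of the swimmer's velocity perpendicular to the bank is 2.1 m/s.
The current is parallel to the bank, so it does not affect the crossing time.
Time = 250 / 2.100 = 119.048 s.

119.05 s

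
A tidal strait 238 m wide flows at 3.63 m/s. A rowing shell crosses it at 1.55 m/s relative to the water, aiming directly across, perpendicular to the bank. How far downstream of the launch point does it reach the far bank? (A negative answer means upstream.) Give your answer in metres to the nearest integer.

Perpendicular speed = 1.550 m/s; crossing time = 238 / 1.550 = 153.548 s.
Net downstream speed = 3.630 m/s.
Drift = 3.630 × 153.548 = 557.381 m (downstream).

557 m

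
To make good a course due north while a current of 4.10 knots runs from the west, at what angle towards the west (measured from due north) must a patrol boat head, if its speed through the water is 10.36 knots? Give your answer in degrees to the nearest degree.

The current pushes perpendicular to the desired track; the heading must have a component into the current equal to 4.10 knots: 10.36 sin θ = 4.10.
sin θ = 0.3958, so θ = 23.313°.

23°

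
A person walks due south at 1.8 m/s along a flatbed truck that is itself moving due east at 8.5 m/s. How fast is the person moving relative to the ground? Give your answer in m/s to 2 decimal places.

Taking east as x and north as y: flatbed truck velocity = (8.500, 0.000) m/s; person velocity relative to flatbed truck = (0.000, -1.800) m/s.
Velocity relative to ground = (8.500, 0.000) + (0.000, -1.800) = (8.500, -1.800) m/s.
Speed = |(8.500, -1.800)| = 8.688 m/s.

8.69 m/s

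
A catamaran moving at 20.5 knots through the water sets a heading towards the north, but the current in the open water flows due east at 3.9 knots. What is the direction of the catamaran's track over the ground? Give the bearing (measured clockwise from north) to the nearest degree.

Taking east as x and north as y: velocity relative to the water = (0.000, 20.500) knots; the water relative to ground = (3.900, 0.000) knots.
Velocity relative to ground = (0.000, 20.500) + (3.900, 0.000) = (3.900, 20.500) knots.
Bearing = atan2(3.90, 20.50) = 10.77° clockwise from north.

011°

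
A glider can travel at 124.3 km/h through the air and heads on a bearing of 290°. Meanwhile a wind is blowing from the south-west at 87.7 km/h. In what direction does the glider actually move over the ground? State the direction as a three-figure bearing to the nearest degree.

Taking east as x and north as y: velocity relative to the air = (-116.804, 42.513) km/h; the air relative to ground = (62.013, 62.013) km/h.
Velocity relative to ground = (-116.804, 42.513) + (62.013, 62.013) = (-54.791, 104.526) km/h.
Bearing = atan2(-54.79, 104.53) = 332.34° clockwise from north.

332°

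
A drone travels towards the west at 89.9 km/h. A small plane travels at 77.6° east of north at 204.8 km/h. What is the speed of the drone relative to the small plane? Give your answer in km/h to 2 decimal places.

Taking east as x and north as y: drone velocity = (-89.900, 0.000) km/h; small plane velocity = (200.022, 43.978) km/h.
Velocity of drone relative to small plane = (-89.900, 0.000) − (200.022, 43.978) = (-289.922, -43.978) km/h.
Magnitude = |(-289.922, -43.978)| = 293.239 km/h.

293.24 km/h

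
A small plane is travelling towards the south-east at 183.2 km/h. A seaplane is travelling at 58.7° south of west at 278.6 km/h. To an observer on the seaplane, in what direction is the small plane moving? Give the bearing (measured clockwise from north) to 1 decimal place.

Taking east as x and north as y: small plane velocity = (129.542, -129.542) km/h; seaplane velocity = (-144.738, -238.052) km/h.
Velocity of small plane relative to seaplane = (129.542, -129.542) − (-144.738, -238.052) = (274.280, 108.510) km/h.
Bearing = atan2(274.28, 108.51) = 68.42° clockwise from north.

068.4°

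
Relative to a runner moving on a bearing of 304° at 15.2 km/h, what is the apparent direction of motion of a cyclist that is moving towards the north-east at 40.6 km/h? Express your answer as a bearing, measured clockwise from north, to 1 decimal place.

063.9°

Taking east as x and north as y: cyclist velocity = (28.709, 28.709) km/h; runner velocity = (-12.601, 8.500) km/h.
Velocity of cyclist relative to runner = (28.709, 28.709) − (-12.601, 8.500) = (41.310, 20.209) km/h.
Bearing = atan2(41.31, 20.21) = 63.93° clockwise from north.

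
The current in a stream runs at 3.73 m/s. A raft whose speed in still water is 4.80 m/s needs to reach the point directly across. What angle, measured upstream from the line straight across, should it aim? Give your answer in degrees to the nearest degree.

51°

To cancel the current, the upstream component of the raft's velocity must equal the flow: 4.80 sin θ = 3.73.
sin θ = 3.73 / 4.80 = 0.7771.
θ = arcsin(0.7771) = 50.994°.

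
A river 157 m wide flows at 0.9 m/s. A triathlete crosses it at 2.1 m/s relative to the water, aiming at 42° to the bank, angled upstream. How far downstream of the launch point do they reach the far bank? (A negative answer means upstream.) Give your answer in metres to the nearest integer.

-74 m

Perpendicular speed = 1.405 m/s; crossing time = 157 / 1.405 = 111.730 s.
Net downstream speed = -0.661 m/s.
Drift = -0.661 × 111.730 = -73.809 m (upstream).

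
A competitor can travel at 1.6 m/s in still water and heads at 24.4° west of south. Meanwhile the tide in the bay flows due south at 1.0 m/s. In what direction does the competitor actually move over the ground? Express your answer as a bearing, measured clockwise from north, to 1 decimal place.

Taking east as x and north as y: velocity relative to the water = (-0.661, -1.457) m/s; the water relative to ground = (0.000, -1.000) m/s.
Velocity relative to ground = (-0.661, -1.457) + (0.000, -1.000) = (-0.661, -2.457) m/s.
Bearing = atan2(-0.66, -2.46) = 195.06° clockwise from north.

195.1°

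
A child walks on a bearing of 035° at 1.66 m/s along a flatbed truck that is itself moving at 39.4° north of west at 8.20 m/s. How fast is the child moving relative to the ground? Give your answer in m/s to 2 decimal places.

8.49 m/s

Taking east as x and north as y: flatbed truck velocity = (-6.336, 5.205) m/s; child velocity relative to flatbed truck = (0.952, 1.360) m/s.
Velocity relative to ground = (-6.336, 5.205) + (0.952, 1.360) = (-5.384, 6.565) m/s.
Speed = |(-5.384, 6.565)| = 8.490 m/s.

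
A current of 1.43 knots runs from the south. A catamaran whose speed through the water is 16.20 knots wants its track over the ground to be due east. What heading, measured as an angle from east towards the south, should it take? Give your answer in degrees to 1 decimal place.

5.1°

The current pushes perpendicular to the desired track; the heading must have a component into the current equal to 1.43 knots: 16.20 sin θ = 1.43.
sin θ = 0.0883, so θ = 5.064°.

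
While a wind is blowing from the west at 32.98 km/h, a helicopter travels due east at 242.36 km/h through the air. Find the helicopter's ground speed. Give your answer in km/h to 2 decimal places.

275.34 km/h

Taking east as x and north as y: velocity relative to the air = (242.360, 0.000) km/h; the air relative to ground = (32.980, 0.000) km/h.
Velocity relative to ground = (242.360, 0.000) + (32.980, 0.000) = (275.340, 0.000) km/h.
Speed = |(275.340, 0.000)| = 275.340 km/h.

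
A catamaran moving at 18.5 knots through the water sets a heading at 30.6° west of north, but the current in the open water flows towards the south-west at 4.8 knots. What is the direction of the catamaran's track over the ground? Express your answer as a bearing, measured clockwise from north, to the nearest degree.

Taking east as x and north as y: velocity relative to the water = (-9.417, 15.924) knots; the water relative to ground = (-3.394, -3.394) knots.
Velocity relative to ground = (-9.417, 15.924) + (-3.394, -3.394) = (-12.811, 12.530) knots.
Bearing = atan2(-12.81, 12.53) = 314.36° clockwise from north.

314°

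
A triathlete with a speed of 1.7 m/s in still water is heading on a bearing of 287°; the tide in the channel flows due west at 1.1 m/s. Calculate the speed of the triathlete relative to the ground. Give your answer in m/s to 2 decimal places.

2.77 m/s

Taking east as x and north as y: velocity relative to the water = (-1.626, 0.497) m/s; the water relative to ground = (-1.100, 0.000) m/s.
Velocity relative to ground = (-1.626, 0.497) + (-1.100, 0.000) = (-2.726, 0.497) m/s.
Speed = |(-2.726, 0.497)| = 2.771 m/s.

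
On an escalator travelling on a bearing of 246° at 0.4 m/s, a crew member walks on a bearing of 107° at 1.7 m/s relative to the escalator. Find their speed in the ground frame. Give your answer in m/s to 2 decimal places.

1.42 m/s

Taking east as x and north as y: escalator velocity = (-0.365, -0.163) m/s; crew member velocity relative to escalator = (1.626, -0.497) m/s.
Velocity relative to ground = (-0.365, -0.163) + (1.626, -0.497) = (1.260, -0.660) m/s.
Speed = |(1.260, -0.660)| = 1.423 m/s.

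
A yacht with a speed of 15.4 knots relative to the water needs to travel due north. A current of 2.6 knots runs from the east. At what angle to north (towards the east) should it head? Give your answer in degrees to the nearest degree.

The current pushes perpendicular to the desired track; the heading must have a component into the current equal to 2.6 knots: 15.4 sin θ = 2.6.
sin θ = 0.1688, so θ = 9.720°.

10°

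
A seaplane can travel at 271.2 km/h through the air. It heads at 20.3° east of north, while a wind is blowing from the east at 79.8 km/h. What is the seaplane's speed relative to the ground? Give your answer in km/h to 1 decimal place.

254.8 km/h

Taking east as x and north as y: velocity relative to the air = (94.089, 254.355) km/h; the air relative to ground = (-79.800, 0.000) km/h.
Velocity relative to ground = (94.089, 254.355) + (-79.800, 0.000) = (14.289, 254.355) km/h.
Speed = |(14.289, 254.355)| = 254.757 km/h.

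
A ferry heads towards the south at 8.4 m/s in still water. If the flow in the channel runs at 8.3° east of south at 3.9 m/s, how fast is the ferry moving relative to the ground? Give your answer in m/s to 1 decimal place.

Taking east as x and north as y: velocity relative to the water = (0.000, -8.400) m/s; the water relative to ground = (0.563, -3.859) m/s.
Velocity relative to ground = (0.000, -8.400) + (0.563, -3.859) = (0.563, -12.259) m/s.
Speed = |(0.563, -12.259)| = 12.272 m/s.

12.3 m/s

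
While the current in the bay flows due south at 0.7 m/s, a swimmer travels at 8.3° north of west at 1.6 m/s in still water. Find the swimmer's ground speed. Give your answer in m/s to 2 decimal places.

Taking east as x and north as y: velocity relative to the water = (-1.583, 0.231) m/s; the water relative to ground = (0.000, -0.700) m/s.
Velocity relative to ground = (-1.583, 0.231) + (0.000, -0.700) = (-1.583, -0.469) m/s.
Speed = |(-1.583, -0.469)| = 1.651 m/s.

1.65 m/s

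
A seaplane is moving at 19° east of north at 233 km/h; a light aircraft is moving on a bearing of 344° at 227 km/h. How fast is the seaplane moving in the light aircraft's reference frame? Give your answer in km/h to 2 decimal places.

138.44 km/h

Taking east as x and north as y: seaplane velocity = (75.857, 220.306) km/h; light aircraft velocity = (-62.570, 218.206) km/h.
Velocity of seaplane relative to light aircraft = (75.857, 220.306) − (-62.570, 218.206) = (138.427, 2.099) km/h.
Magnitude = |(138.427, 2.099)| = 138.443 km/h.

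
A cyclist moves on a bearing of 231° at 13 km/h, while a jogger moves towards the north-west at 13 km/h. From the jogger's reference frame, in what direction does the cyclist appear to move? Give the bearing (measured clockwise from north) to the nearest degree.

Taking east as x and north as y: cyclist velocity = (-10.103, -8.181) km/h; jogger velocity = (-9.192, 9.192) km/h.
Velocity of cyclist relative to jogger = (-10.103, -8.181) − (-9.192, 9.192) = (-0.911, -17.374) km/h.
Bearing = atan2(-0.91, -17.37) = 183.00° clockwise from north.

183°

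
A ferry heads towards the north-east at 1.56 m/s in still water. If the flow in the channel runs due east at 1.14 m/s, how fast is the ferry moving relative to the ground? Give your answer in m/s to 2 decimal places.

Taking east as x and north as y: velocity relative to the water = (1.103, 1.103) m/s; the water relative to ground = (1.140, 0.000) m/s.
Velocity relative to ground = (1.103, 1.103) + (1.140, 0.000) = (2.243, 1.103) m/s.
Speed = |(2.243, 1.103)| = 2.500 m/s.

2.50 m/s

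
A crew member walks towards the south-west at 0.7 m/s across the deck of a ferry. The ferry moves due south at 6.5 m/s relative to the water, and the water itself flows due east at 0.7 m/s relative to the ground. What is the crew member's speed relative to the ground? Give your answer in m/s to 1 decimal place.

7.0 m/s

In east/north components (m/s): crew member relative to ferry = (-0.495, -0.495); ferry relative to water = (0.000, -6.500); water relative to ground = (0.700, 0.000).
Sum = (0.205, -6.995) m/s.
Speed = |(0.205, -6.995)| = 6.998 m/s.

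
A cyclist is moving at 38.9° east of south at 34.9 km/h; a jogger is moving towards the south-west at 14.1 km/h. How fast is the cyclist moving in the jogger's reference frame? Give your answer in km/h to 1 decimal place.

36.2 km/h

Taking east as x and north as y: cyclist velocity = (21.916, -27.161) km/h; jogger velocity = (-9.970, -9.970) km/h.
Velocity of cyclist relative to jogger = (21.916, -27.161) − (-9.970, -9.970) = (31.886, -17.190) km/h.
Magnitude = |(31.886, -17.190)| = 36.225 km/h.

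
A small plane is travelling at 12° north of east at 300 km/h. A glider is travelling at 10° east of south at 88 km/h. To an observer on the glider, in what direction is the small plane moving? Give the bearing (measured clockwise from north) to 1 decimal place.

061.8°

Taking east as x and north as y: small plane velocity = (293.444, 62.374) km/h; glider velocity = (15.281, -86.663) km/h.
Velocity of small plane relative to glider = (293.444, 62.374) − (15.281, -86.663) = (278.163, 149.037) km/h.
Bearing = atan2(278.16, 149.04) = 61.82° clockwise from north.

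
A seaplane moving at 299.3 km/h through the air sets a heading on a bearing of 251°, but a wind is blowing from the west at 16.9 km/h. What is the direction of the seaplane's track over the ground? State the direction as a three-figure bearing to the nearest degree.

250°

Taking east as x and north as y: velocity relative to the air = (-282.994, -97.443) km/h; the air relative to ground = (16.900, 0.000) km/h.
Velocity relative to ground = (-282.994, -97.443) + (16.900, 0.000) = (-266.094, -97.443) km/h.
Bearing = atan2(-266.09, -97.44) = 249.89° clockwise from north.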